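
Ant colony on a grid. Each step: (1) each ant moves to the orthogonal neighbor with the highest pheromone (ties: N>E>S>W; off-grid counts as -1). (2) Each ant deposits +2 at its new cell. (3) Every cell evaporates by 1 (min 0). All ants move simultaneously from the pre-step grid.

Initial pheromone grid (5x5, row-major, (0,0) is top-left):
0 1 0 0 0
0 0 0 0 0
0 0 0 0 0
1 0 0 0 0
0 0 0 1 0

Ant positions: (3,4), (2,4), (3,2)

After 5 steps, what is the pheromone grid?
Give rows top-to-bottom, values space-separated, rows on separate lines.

After step 1: ants at (2,4),(1,4),(2,2)
  0 0 0 0 0
  0 0 0 0 1
  0 0 1 0 1
  0 0 0 0 0
  0 0 0 0 0
After step 2: ants at (1,4),(2,4),(1,2)
  0 0 0 0 0
  0 0 1 0 2
  0 0 0 0 2
  0 0 0 0 0
  0 0 0 0 0
After step 3: ants at (2,4),(1,4),(0,2)
  0 0 1 0 0
  0 0 0 0 3
  0 0 0 0 3
  0 0 0 0 0
  0 0 0 0 0
After step 4: ants at (1,4),(2,4),(0,3)
  0 0 0 1 0
  0 0 0 0 4
  0 0 0 0 4
  0 0 0 0 0
  0 0 0 0 0
After step 5: ants at (2,4),(1,4),(0,4)
  0 0 0 0 1
  0 0 0 0 5
  0 0 0 0 5
  0 0 0 0 0
  0 0 0 0 0

0 0 0 0 1
0 0 0 0 5
0 0 0 0 5
0 0 0 0 0
0 0 0 0 0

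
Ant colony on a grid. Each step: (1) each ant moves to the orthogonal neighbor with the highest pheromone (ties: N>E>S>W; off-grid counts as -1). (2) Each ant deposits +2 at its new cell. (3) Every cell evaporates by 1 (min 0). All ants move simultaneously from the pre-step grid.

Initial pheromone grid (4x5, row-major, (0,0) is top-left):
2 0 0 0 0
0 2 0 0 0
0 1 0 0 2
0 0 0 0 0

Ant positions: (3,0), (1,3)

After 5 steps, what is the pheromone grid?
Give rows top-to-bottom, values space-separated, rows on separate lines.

After step 1: ants at (2,0),(0,3)
  1 0 0 1 0
  0 1 0 0 0
  1 0 0 0 1
  0 0 0 0 0
After step 2: ants at (1,0),(0,4)
  0 0 0 0 1
  1 0 0 0 0
  0 0 0 0 0
  0 0 0 0 0
After step 3: ants at (0,0),(1,4)
  1 0 0 0 0
  0 0 0 0 1
  0 0 0 0 0
  0 0 0 0 0
After step 4: ants at (0,1),(0,4)
  0 1 0 0 1
  0 0 0 0 0
  0 0 0 0 0
  0 0 0 0 0
After step 5: ants at (0,2),(1,4)
  0 0 1 0 0
  0 0 0 0 1
  0 0 0 0 0
  0 0 0 0 0

0 0 1 0 0
0 0 0 0 1
0 0 0 0 0
0 0 0 0 0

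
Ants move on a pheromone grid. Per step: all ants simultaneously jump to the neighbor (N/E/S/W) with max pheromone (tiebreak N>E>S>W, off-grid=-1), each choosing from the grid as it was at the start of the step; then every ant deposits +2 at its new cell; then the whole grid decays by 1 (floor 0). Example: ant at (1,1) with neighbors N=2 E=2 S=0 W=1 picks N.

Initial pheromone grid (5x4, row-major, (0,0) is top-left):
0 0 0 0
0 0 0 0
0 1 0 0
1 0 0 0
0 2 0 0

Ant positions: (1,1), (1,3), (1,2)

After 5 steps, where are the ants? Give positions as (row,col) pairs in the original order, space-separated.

Step 1: ant0:(1,1)->S->(2,1) | ant1:(1,3)->N->(0,3) | ant2:(1,2)->N->(0,2)
  grid max=2 at (2,1)
Step 2: ant0:(2,1)->N->(1,1) | ant1:(0,3)->W->(0,2) | ant2:(0,2)->E->(0,3)
  grid max=2 at (0,2)
Step 3: ant0:(1,1)->S->(2,1) | ant1:(0,2)->E->(0,3) | ant2:(0,3)->W->(0,2)
  grid max=3 at (0,2)
Step 4: ant0:(2,1)->N->(1,1) | ant1:(0,3)->W->(0,2) | ant2:(0,2)->E->(0,3)
  grid max=4 at (0,2)
Step 5: ant0:(1,1)->S->(2,1) | ant1:(0,2)->E->(0,3) | ant2:(0,3)->W->(0,2)
  grid max=5 at (0,2)

(2,1) (0,3) (0,2)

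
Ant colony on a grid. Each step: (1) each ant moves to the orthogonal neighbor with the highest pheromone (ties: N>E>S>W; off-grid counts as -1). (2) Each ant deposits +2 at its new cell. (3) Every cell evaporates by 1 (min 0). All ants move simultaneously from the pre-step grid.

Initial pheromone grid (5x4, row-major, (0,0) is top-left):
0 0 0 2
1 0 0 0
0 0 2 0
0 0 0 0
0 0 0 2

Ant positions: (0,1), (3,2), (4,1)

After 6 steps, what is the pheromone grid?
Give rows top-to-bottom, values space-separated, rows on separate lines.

After step 1: ants at (0,2),(2,2),(3,1)
  0 0 1 1
  0 0 0 0
  0 0 3 0
  0 1 0 0
  0 0 0 1
After step 2: ants at (0,3),(1,2),(2,1)
  0 0 0 2
  0 0 1 0
  0 1 2 0
  0 0 0 0
  0 0 0 0
After step 3: ants at (1,3),(2,2),(2,2)
  0 0 0 1
  0 0 0 1
  0 0 5 0
  0 0 0 0
  0 0 0 0
After step 4: ants at (0,3),(1,2),(1,2)
  0 0 0 2
  0 0 3 0
  0 0 4 0
  0 0 0 0
  0 0 0 0
After step 5: ants at (1,3),(2,2),(2,2)
  0 0 0 1
  0 0 2 1
  0 0 7 0
  0 0 0 0
  0 0 0 0
After step 6: ants at (1,2),(1,2),(1,2)
  0 0 0 0
  0 0 7 0
  0 0 6 0
  0 0 0 0
  0 0 0 0

0 0 0 0
0 0 7 0
0 0 6 0
0 0 0 0
0 0 0 0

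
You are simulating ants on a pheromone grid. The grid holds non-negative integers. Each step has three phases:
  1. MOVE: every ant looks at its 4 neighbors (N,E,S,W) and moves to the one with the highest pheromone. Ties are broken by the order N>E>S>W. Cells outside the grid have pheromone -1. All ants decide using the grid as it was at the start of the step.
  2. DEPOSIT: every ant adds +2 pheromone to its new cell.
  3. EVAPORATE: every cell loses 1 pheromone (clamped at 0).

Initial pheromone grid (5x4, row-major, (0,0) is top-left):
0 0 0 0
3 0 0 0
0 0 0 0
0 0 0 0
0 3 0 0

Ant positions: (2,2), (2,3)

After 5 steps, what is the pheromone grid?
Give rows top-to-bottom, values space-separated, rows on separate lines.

After step 1: ants at (1,2),(1,3)
  0 0 0 0
  2 0 1 1
  0 0 0 0
  0 0 0 0
  0 2 0 0
After step 2: ants at (1,3),(1,2)
  0 0 0 0
  1 0 2 2
  0 0 0 0
  0 0 0 0
  0 1 0 0
After step 3: ants at (1,2),(1,3)
  0 0 0 0
  0 0 3 3
  0 0 0 0
  0 0 0 0
  0 0 0 0
After step 4: ants at (1,3),(1,2)
  0 0 0 0
  0 0 4 4
  0 0 0 0
  0 0 0 0
  0 0 0 0
After step 5: ants at (1,2),(1,3)
  0 0 0 0
  0 0 5 5
  0 0 0 0
  0 0 0 0
  0 0 0 0

0 0 0 0
0 0 5 5
0 0 0 0
0 0 0 0
0 0 0 0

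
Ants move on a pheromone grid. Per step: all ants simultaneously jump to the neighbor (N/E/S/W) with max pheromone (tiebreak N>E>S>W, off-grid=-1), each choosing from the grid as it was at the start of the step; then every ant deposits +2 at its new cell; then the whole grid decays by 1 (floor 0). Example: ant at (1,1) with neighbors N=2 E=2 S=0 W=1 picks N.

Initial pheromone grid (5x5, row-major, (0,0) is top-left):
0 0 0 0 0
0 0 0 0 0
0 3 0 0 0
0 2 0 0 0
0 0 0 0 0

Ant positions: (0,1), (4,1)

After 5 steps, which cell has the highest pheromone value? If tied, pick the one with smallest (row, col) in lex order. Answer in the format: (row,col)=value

Answer: (3,1)=3

Derivation:
Step 1: ant0:(0,1)->E->(0,2) | ant1:(4,1)->N->(3,1)
  grid max=3 at (3,1)
Step 2: ant0:(0,2)->E->(0,3) | ant1:(3,1)->N->(2,1)
  grid max=3 at (2,1)
Step 3: ant0:(0,3)->E->(0,4) | ant1:(2,1)->S->(3,1)
  grid max=3 at (3,1)
Step 4: ant0:(0,4)->S->(1,4) | ant1:(3,1)->N->(2,1)
  grid max=3 at (2,1)
Step 5: ant0:(1,4)->N->(0,4) | ant1:(2,1)->S->(3,1)
  grid max=3 at (3,1)
Final grid:
  0 0 0 0 1
  0 0 0 0 0
  0 2 0 0 0
  0 3 0 0 0
  0 0 0 0 0
Max pheromone 3 at (3,1)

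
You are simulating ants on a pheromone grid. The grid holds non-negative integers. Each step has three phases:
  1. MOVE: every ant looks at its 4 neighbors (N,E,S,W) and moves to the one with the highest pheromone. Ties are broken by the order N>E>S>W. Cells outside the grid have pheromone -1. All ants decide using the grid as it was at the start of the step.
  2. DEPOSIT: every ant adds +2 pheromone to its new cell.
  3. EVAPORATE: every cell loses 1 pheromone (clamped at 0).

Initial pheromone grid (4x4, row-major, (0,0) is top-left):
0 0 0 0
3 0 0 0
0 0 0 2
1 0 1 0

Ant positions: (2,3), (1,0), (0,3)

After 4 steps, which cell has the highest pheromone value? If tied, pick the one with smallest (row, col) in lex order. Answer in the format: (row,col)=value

Step 1: ant0:(2,3)->N->(1,3) | ant1:(1,0)->N->(0,0) | ant2:(0,3)->S->(1,3)
  grid max=3 at (1,3)
Step 2: ant0:(1,3)->S->(2,3) | ant1:(0,0)->S->(1,0) | ant2:(1,3)->S->(2,3)
  grid max=4 at (2,3)
Step 3: ant0:(2,3)->N->(1,3) | ant1:(1,0)->N->(0,0) | ant2:(2,3)->N->(1,3)
  grid max=5 at (1,3)
Step 4: ant0:(1,3)->S->(2,3) | ant1:(0,0)->S->(1,0) | ant2:(1,3)->S->(2,3)
  grid max=6 at (2,3)
Final grid:
  0 0 0 0
  3 0 0 4
  0 0 0 6
  0 0 0 0
Max pheromone 6 at (2,3)

Answer: (2,3)=6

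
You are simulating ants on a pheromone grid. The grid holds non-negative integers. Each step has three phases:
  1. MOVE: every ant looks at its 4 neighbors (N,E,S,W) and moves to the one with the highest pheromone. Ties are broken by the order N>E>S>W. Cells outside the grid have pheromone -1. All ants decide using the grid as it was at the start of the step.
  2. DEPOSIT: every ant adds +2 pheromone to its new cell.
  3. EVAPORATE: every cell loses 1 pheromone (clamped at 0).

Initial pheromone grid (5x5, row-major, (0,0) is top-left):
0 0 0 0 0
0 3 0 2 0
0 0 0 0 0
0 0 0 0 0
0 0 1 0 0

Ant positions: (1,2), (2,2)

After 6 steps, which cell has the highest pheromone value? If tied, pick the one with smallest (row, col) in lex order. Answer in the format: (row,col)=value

Answer: (1,1)=9

Derivation:
Step 1: ant0:(1,2)->W->(1,1) | ant1:(2,2)->N->(1,2)
  grid max=4 at (1,1)
Step 2: ant0:(1,1)->E->(1,2) | ant1:(1,2)->W->(1,1)
  grid max=5 at (1,1)
Step 3: ant0:(1,2)->W->(1,1) | ant1:(1,1)->E->(1,2)
  grid max=6 at (1,1)
Step 4: ant0:(1,1)->E->(1,2) | ant1:(1,2)->W->(1,1)
  grid max=7 at (1,1)
Step 5: ant0:(1,2)->W->(1,1) | ant1:(1,1)->E->(1,2)
  grid max=8 at (1,1)
Step 6: ant0:(1,1)->E->(1,2) | ant1:(1,2)->W->(1,1)
  grid max=9 at (1,1)
Final grid:
  0 0 0 0 0
  0 9 6 0 0
  0 0 0 0 0
  0 0 0 0 0
  0 0 0 0 0
Max pheromone 9 at (1,1)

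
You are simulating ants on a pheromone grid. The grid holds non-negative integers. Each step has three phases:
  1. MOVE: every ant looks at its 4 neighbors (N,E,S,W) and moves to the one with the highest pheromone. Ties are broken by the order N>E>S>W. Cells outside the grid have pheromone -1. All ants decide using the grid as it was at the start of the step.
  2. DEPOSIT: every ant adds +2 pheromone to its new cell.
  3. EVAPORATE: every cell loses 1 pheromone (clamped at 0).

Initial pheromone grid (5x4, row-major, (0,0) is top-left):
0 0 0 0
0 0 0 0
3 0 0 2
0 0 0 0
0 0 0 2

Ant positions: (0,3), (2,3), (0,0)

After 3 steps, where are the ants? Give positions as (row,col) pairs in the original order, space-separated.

Step 1: ant0:(0,3)->S->(1,3) | ant1:(2,3)->N->(1,3) | ant2:(0,0)->E->(0,1)
  grid max=3 at (1,3)
Step 2: ant0:(1,3)->S->(2,3) | ant1:(1,3)->S->(2,3) | ant2:(0,1)->E->(0,2)
  grid max=4 at (2,3)
Step 3: ant0:(2,3)->N->(1,3) | ant1:(2,3)->N->(1,3) | ant2:(0,2)->E->(0,3)
  grid max=5 at (1,3)

(1,3) (1,3) (0,3)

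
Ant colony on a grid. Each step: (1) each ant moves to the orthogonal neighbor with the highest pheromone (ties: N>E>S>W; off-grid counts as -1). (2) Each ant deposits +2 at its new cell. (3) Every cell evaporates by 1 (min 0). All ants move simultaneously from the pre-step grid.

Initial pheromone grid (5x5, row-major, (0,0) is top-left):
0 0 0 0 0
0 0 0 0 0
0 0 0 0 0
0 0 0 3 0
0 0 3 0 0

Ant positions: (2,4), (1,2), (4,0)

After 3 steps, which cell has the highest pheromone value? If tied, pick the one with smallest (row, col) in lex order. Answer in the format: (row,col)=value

Answer: (0,3)=2

Derivation:
Step 1: ant0:(2,4)->N->(1,4) | ant1:(1,2)->N->(0,2) | ant2:(4,0)->N->(3,0)
  grid max=2 at (3,3)
Step 2: ant0:(1,4)->N->(0,4) | ant1:(0,2)->E->(0,3) | ant2:(3,0)->N->(2,0)
  grid max=1 at (0,3)
Step 3: ant0:(0,4)->W->(0,3) | ant1:(0,3)->E->(0,4) | ant2:(2,0)->N->(1,0)
  grid max=2 at (0,3)
Final grid:
  0 0 0 2 2
  1 0 0 0 0
  0 0 0 0 0
  0 0 0 0 0
  0 0 0 0 0
Max pheromone 2 at (0,3)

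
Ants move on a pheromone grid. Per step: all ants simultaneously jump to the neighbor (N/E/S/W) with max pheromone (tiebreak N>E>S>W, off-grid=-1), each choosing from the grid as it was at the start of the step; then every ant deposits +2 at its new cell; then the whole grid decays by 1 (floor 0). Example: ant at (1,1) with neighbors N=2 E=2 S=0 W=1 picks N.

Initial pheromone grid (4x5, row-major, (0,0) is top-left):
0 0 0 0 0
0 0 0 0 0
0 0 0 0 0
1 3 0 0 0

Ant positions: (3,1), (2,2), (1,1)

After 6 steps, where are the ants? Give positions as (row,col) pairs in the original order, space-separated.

Step 1: ant0:(3,1)->W->(3,0) | ant1:(2,2)->N->(1,2) | ant2:(1,1)->N->(0,1)
  grid max=2 at (3,0)
Step 2: ant0:(3,0)->E->(3,1) | ant1:(1,2)->N->(0,2) | ant2:(0,1)->E->(0,2)
  grid max=3 at (0,2)
Step 3: ant0:(3,1)->W->(3,0) | ant1:(0,2)->E->(0,3) | ant2:(0,2)->E->(0,3)
  grid max=3 at (0,3)
Step 4: ant0:(3,0)->E->(3,1) | ant1:(0,3)->W->(0,2) | ant2:(0,3)->W->(0,2)
  grid max=5 at (0,2)
Step 5: ant0:(3,1)->W->(3,0) | ant1:(0,2)->E->(0,3) | ant2:(0,2)->E->(0,3)
  grid max=5 at (0,3)
Step 6: ant0:(3,0)->E->(3,1) | ant1:(0,3)->W->(0,2) | ant2:(0,3)->W->(0,2)
  grid max=7 at (0,2)

(3,1) (0,2) (0,2)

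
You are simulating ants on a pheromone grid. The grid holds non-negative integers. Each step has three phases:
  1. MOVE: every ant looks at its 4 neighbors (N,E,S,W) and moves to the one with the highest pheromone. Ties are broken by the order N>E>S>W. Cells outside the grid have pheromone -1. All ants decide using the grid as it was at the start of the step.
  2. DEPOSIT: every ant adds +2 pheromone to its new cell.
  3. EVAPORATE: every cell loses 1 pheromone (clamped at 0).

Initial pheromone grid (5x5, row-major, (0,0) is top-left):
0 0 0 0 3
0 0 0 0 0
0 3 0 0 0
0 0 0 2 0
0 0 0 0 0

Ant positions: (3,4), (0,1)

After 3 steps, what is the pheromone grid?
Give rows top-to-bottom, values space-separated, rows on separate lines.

After step 1: ants at (3,3),(0,2)
  0 0 1 0 2
  0 0 0 0 0
  0 2 0 0 0
  0 0 0 3 0
  0 0 0 0 0
After step 2: ants at (2,3),(0,3)
  0 0 0 1 1
  0 0 0 0 0
  0 1 0 1 0
  0 0 0 2 0
  0 0 0 0 0
After step 3: ants at (3,3),(0,4)
  0 0 0 0 2
  0 0 0 0 0
  0 0 0 0 0
  0 0 0 3 0
  0 0 0 0 0

0 0 0 0 2
0 0 0 0 0
0 0 0 0 0
0 0 0 3 0
0 0 0 0 0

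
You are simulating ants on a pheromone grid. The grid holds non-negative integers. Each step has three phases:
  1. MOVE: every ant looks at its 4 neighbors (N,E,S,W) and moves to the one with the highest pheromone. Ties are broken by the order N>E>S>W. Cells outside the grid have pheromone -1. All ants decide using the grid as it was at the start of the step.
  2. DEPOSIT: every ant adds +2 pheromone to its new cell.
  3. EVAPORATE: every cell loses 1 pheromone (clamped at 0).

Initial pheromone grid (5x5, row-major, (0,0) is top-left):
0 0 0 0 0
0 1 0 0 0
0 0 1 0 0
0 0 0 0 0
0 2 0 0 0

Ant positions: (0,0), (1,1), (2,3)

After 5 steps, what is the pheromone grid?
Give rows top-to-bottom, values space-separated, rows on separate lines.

After step 1: ants at (0,1),(0,1),(2,2)
  0 3 0 0 0
  0 0 0 0 0
  0 0 2 0 0
  0 0 0 0 0
  0 1 0 0 0
After step 2: ants at (0,2),(0,2),(1,2)
  0 2 3 0 0
  0 0 1 0 0
  0 0 1 0 0
  0 0 0 0 0
  0 0 0 0 0
After step 3: ants at (0,1),(0,1),(0,2)
  0 5 4 0 0
  0 0 0 0 0
  0 0 0 0 0
  0 0 0 0 0
  0 0 0 0 0
After step 4: ants at (0,2),(0,2),(0,1)
  0 6 7 0 0
  0 0 0 0 0
  0 0 0 0 0
  0 0 0 0 0
  0 0 0 0 0
After step 5: ants at (0,1),(0,1),(0,2)
  0 9 8 0 0
  0 0 0 0 0
  0 0 0 0 0
  0 0 0 0 0
  0 0 0 0 0

0 9 8 0 0
0 0 0 0 0
0 0 0 0 0
0 0 0 0 0
0 0 0 0 0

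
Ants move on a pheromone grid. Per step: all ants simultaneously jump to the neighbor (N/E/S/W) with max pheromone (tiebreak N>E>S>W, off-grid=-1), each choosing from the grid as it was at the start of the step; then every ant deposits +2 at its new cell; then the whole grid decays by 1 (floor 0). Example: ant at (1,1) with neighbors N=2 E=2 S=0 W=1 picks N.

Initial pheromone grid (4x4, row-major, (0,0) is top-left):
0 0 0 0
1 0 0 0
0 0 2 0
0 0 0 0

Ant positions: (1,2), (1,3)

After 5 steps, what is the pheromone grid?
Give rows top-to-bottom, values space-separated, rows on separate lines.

After step 1: ants at (2,2),(0,3)
  0 0 0 1
  0 0 0 0
  0 0 3 0
  0 0 0 0
After step 2: ants at (1,2),(1,3)
  0 0 0 0
  0 0 1 1
  0 0 2 0
  0 0 0 0
After step 3: ants at (2,2),(1,2)
  0 0 0 0
  0 0 2 0
  0 0 3 0
  0 0 0 0
After step 4: ants at (1,2),(2,2)
  0 0 0 0
  0 0 3 0
  0 0 4 0
  0 0 0 0
After step 5: ants at (2,2),(1,2)
  0 0 0 0
  0 0 4 0
  0 0 5 0
  0 0 0 0

0 0 0 0
0 0 4 0
0 0 5 0
0 0 0 0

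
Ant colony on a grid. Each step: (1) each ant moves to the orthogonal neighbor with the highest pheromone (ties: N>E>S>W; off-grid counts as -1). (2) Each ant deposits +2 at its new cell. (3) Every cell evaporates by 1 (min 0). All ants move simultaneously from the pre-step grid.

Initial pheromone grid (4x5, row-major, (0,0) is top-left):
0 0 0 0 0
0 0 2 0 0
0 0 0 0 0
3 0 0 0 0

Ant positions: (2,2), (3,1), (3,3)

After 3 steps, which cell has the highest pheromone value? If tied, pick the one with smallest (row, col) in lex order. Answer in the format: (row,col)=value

Step 1: ant0:(2,2)->N->(1,2) | ant1:(3,1)->W->(3,0) | ant2:(3,3)->N->(2,3)
  grid max=4 at (3,0)
Step 2: ant0:(1,2)->N->(0,2) | ant1:(3,0)->N->(2,0) | ant2:(2,3)->N->(1,3)
  grid max=3 at (3,0)
Step 3: ant0:(0,2)->S->(1,2) | ant1:(2,0)->S->(3,0) | ant2:(1,3)->W->(1,2)
  grid max=5 at (1,2)
Final grid:
  0 0 0 0 0
  0 0 5 0 0
  0 0 0 0 0
  4 0 0 0 0
Max pheromone 5 at (1,2)

Answer: (1,2)=5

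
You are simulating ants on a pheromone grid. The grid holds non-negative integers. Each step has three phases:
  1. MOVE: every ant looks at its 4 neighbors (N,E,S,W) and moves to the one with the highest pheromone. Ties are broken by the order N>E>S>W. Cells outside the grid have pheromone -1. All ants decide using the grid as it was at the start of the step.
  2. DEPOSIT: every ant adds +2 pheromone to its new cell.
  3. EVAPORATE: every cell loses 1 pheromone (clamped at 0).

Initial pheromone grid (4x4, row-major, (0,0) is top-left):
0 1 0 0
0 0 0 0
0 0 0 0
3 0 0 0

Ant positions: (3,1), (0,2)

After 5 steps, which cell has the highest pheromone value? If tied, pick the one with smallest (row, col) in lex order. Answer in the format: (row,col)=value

Answer: (3,0)=4

Derivation:
Step 1: ant0:(3,1)->W->(3,0) | ant1:(0,2)->W->(0,1)
  grid max=4 at (3,0)
Step 2: ant0:(3,0)->N->(2,0) | ant1:(0,1)->E->(0,2)
  grid max=3 at (3,0)
Step 3: ant0:(2,0)->S->(3,0) | ant1:(0,2)->W->(0,1)
  grid max=4 at (3,0)
Step 4: ant0:(3,0)->N->(2,0) | ant1:(0,1)->E->(0,2)
  grid max=3 at (3,0)
Step 5: ant0:(2,0)->S->(3,0) | ant1:(0,2)->W->(0,1)
  grid max=4 at (3,0)
Final grid:
  0 2 0 0
  0 0 0 0
  0 0 0 0
  4 0 0 0
Max pheromone 4 at (3,0)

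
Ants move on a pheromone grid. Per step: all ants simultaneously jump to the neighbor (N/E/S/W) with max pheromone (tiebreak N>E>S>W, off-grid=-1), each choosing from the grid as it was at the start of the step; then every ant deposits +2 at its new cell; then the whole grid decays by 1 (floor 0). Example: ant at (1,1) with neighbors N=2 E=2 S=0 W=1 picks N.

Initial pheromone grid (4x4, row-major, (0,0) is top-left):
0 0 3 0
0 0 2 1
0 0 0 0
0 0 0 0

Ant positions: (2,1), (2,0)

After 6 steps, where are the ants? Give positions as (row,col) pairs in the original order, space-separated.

Step 1: ant0:(2,1)->N->(1,1) | ant1:(2,0)->N->(1,0)
  grid max=2 at (0,2)
Step 2: ant0:(1,1)->E->(1,2) | ant1:(1,0)->E->(1,1)
  grid max=2 at (1,1)
Step 3: ant0:(1,2)->W->(1,1) | ant1:(1,1)->E->(1,2)
  grid max=3 at (1,1)
Step 4: ant0:(1,1)->E->(1,2) | ant1:(1,2)->W->(1,1)
  grid max=4 at (1,1)
Step 5: ant0:(1,2)->W->(1,1) | ant1:(1,1)->E->(1,2)
  grid max=5 at (1,1)
Step 6: ant0:(1,1)->E->(1,2) | ant1:(1,2)->W->(1,1)
  grid max=6 at (1,1)

(1,2) (1,1)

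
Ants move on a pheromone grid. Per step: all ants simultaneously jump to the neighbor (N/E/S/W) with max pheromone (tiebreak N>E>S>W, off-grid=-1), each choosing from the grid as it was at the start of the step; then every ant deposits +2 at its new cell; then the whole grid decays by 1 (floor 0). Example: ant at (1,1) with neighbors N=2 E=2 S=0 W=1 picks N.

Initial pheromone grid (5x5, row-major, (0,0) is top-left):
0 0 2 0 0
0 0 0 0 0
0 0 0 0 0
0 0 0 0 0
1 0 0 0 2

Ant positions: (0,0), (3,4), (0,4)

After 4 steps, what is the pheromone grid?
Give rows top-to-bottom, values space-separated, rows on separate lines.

After step 1: ants at (0,1),(4,4),(1,4)
  0 1 1 0 0
  0 0 0 0 1
  0 0 0 0 0
  0 0 0 0 0
  0 0 0 0 3
After step 2: ants at (0,2),(3,4),(0,4)
  0 0 2 0 1
  0 0 0 0 0
  0 0 0 0 0
  0 0 0 0 1
  0 0 0 0 2
After step 3: ants at (0,3),(4,4),(1,4)
  0 0 1 1 0
  0 0 0 0 1
  0 0 0 0 0
  0 0 0 0 0
  0 0 0 0 3
After step 4: ants at (0,2),(3,4),(0,4)
  0 0 2 0 1
  0 0 0 0 0
  0 0 0 0 0
  0 0 0 0 1
  0 0 0 0 2

0 0 2 0 1
0 0 0 0 0
0 0 0 0 0
0 0 0 0 1
0 0 0 0 2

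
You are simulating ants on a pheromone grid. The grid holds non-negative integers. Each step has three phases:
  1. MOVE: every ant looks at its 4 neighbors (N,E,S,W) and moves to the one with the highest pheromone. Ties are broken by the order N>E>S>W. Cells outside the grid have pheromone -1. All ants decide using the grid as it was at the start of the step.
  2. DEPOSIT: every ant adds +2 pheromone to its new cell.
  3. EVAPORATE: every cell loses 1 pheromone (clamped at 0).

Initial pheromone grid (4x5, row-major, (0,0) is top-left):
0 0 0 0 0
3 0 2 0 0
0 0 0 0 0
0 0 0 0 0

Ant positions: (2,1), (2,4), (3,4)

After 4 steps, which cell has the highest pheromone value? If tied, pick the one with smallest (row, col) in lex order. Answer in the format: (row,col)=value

Step 1: ant0:(2,1)->N->(1,1) | ant1:(2,4)->N->(1,4) | ant2:(3,4)->N->(2,4)
  grid max=2 at (1,0)
Step 2: ant0:(1,1)->W->(1,0) | ant1:(1,4)->S->(2,4) | ant2:(2,4)->N->(1,4)
  grid max=3 at (1,0)
Step 3: ant0:(1,0)->N->(0,0) | ant1:(2,4)->N->(1,4) | ant2:(1,4)->S->(2,4)
  grid max=3 at (1,4)
Step 4: ant0:(0,0)->S->(1,0) | ant1:(1,4)->S->(2,4) | ant2:(2,4)->N->(1,4)
  grid max=4 at (1,4)
Final grid:
  0 0 0 0 0
  3 0 0 0 4
  0 0 0 0 4
  0 0 0 0 0
Max pheromone 4 at (1,4)

Answer: (1,4)=4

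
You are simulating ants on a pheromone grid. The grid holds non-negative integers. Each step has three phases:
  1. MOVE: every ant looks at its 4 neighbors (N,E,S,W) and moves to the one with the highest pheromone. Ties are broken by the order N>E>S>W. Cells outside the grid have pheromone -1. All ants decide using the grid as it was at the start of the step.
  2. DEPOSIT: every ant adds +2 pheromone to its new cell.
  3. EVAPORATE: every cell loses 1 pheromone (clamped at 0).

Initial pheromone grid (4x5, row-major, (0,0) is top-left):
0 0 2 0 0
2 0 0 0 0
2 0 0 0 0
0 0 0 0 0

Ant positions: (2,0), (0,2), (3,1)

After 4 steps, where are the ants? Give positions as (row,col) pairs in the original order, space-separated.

Step 1: ant0:(2,0)->N->(1,0) | ant1:(0,2)->E->(0,3) | ant2:(3,1)->N->(2,1)
  grid max=3 at (1,0)
Step 2: ant0:(1,0)->S->(2,0) | ant1:(0,3)->W->(0,2) | ant2:(2,1)->W->(2,0)
  grid max=4 at (2,0)
Step 3: ant0:(2,0)->N->(1,0) | ant1:(0,2)->E->(0,3) | ant2:(2,0)->N->(1,0)
  grid max=5 at (1,0)
Step 4: ant0:(1,0)->S->(2,0) | ant1:(0,3)->W->(0,2) | ant2:(1,0)->S->(2,0)
  grid max=6 at (2,0)

(2,0) (0,2) (2,0)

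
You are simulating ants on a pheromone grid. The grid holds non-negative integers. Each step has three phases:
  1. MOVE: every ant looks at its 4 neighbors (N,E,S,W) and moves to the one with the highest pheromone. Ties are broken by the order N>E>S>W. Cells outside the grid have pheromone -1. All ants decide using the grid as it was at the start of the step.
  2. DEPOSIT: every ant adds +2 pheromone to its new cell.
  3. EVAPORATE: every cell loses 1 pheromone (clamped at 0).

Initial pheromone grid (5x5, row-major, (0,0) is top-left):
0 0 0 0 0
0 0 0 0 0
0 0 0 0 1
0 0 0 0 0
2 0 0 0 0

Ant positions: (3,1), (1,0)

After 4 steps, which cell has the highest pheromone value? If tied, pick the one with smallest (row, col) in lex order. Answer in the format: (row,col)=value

Answer: (0,1)=3

Derivation:
Step 1: ant0:(3,1)->N->(2,1) | ant1:(1,0)->N->(0,0)
  grid max=1 at (0,0)
Step 2: ant0:(2,1)->N->(1,1) | ant1:(0,0)->E->(0,1)
  grid max=1 at (0,1)
Step 3: ant0:(1,1)->N->(0,1) | ant1:(0,1)->S->(1,1)
  grid max=2 at (0,1)
Step 4: ant0:(0,1)->S->(1,1) | ant1:(1,1)->N->(0,1)
  grid max=3 at (0,1)
Final grid:
  0 3 0 0 0
  0 3 0 0 0
  0 0 0 0 0
  0 0 0 0 0
  0 0 0 0 0
Max pheromone 3 at (0,1)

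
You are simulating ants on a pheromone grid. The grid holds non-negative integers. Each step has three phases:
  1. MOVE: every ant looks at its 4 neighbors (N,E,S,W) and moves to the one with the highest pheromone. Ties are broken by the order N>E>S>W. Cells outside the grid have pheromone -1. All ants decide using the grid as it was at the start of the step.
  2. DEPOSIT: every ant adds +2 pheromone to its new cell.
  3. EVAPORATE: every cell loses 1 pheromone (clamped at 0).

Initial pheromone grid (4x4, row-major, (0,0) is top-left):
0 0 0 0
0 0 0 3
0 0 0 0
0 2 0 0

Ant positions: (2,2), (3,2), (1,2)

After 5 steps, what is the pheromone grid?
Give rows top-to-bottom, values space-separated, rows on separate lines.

After step 1: ants at (1,2),(3,1),(1,3)
  0 0 0 0
  0 0 1 4
  0 0 0 0
  0 3 0 0
After step 2: ants at (1,3),(2,1),(1,2)
  0 0 0 0
  0 0 2 5
  0 1 0 0
  0 2 0 0
After step 3: ants at (1,2),(3,1),(1,3)
  0 0 0 0
  0 0 3 6
  0 0 0 0
  0 3 0 0
After step 4: ants at (1,3),(2,1),(1,2)
  0 0 0 0
  0 0 4 7
  0 1 0 0
  0 2 0 0
After step 5: ants at (1,2),(3,1),(1,3)
  0 0 0 0
  0 0 5 8
  0 0 0 0
  0 3 0 0

0 0 0 0
0 0 5 8
0 0 0 0
0 3 0 0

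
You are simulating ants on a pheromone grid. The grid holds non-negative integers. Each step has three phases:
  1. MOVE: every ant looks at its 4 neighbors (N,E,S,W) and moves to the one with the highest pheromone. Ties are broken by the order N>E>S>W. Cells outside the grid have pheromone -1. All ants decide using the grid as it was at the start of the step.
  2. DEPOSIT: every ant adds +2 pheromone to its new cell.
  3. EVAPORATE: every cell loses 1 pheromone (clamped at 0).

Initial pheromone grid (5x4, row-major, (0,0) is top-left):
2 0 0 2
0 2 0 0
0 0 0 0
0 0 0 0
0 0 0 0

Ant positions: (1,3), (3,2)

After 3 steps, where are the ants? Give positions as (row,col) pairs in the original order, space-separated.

Step 1: ant0:(1,3)->N->(0,3) | ant1:(3,2)->N->(2,2)
  grid max=3 at (0,3)
Step 2: ant0:(0,3)->S->(1,3) | ant1:(2,2)->N->(1,2)
  grid max=2 at (0,3)
Step 3: ant0:(1,3)->N->(0,3) | ant1:(1,2)->E->(1,3)
  grid max=3 at (0,3)

(0,3) (1,3)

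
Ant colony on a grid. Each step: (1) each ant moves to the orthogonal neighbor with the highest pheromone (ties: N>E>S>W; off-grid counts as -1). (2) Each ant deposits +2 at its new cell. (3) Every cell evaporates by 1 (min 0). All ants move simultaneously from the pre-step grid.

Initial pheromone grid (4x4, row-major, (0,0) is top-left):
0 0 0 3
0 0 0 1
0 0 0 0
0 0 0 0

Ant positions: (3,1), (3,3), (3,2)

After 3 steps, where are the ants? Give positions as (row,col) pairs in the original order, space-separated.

Step 1: ant0:(3,1)->N->(2,1) | ant1:(3,3)->N->(2,3) | ant2:(3,2)->N->(2,2)
  grid max=2 at (0,3)
Step 2: ant0:(2,1)->E->(2,2) | ant1:(2,3)->W->(2,2) | ant2:(2,2)->E->(2,3)
  grid max=4 at (2,2)
Step 3: ant0:(2,2)->E->(2,3) | ant1:(2,2)->E->(2,3) | ant2:(2,3)->W->(2,2)
  grid max=5 at (2,2)

(2,3) (2,3) (2,2)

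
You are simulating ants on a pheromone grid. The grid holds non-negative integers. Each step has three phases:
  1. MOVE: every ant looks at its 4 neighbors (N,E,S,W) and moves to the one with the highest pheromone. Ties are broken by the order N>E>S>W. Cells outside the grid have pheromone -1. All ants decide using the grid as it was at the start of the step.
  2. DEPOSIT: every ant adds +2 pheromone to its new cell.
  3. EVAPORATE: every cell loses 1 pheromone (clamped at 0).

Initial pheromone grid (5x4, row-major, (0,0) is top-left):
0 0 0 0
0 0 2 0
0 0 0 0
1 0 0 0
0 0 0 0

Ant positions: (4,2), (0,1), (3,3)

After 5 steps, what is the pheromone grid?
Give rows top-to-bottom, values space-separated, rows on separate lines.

After step 1: ants at (3,2),(0,2),(2,3)
  0 0 1 0
  0 0 1 0
  0 0 0 1
  0 0 1 0
  0 0 0 0
After step 2: ants at (2,2),(1,2),(1,3)
  0 0 0 0
  0 0 2 1
  0 0 1 0
  0 0 0 0
  0 0 0 0
After step 3: ants at (1,2),(1,3),(1,2)
  0 0 0 0
  0 0 5 2
  0 0 0 0
  0 0 0 0
  0 0 0 0
After step 4: ants at (1,3),(1,2),(1,3)
  0 0 0 0
  0 0 6 5
  0 0 0 0
  0 0 0 0
  0 0 0 0
After step 5: ants at (1,2),(1,3),(1,2)
  0 0 0 0
  0 0 9 6
  0 0 0 0
  0 0 0 0
  0 0 0 0

0 0 0 0
0 0 9 6
0 0 0 0
0 0 0 0
0 0 0 0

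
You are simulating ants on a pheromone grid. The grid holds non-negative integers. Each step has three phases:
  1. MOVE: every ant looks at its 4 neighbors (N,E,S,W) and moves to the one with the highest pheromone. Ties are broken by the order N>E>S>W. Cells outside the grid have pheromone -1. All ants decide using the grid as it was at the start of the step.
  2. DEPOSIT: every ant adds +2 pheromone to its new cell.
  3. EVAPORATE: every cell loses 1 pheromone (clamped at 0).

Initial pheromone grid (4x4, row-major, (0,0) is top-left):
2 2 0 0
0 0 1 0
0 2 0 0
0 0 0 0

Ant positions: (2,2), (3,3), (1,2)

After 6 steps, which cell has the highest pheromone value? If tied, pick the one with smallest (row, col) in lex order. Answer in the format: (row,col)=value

Answer: (0,1)=6

Derivation:
Step 1: ant0:(2,2)->W->(2,1) | ant1:(3,3)->N->(2,3) | ant2:(1,2)->N->(0,2)
  grid max=3 at (2,1)
Step 2: ant0:(2,1)->N->(1,1) | ant1:(2,3)->N->(1,3) | ant2:(0,2)->W->(0,1)
  grid max=2 at (0,1)
Step 3: ant0:(1,1)->N->(0,1) | ant1:(1,3)->N->(0,3) | ant2:(0,1)->S->(1,1)
  grid max=3 at (0,1)
Step 4: ant0:(0,1)->S->(1,1) | ant1:(0,3)->S->(1,3) | ant2:(1,1)->N->(0,1)
  grid max=4 at (0,1)
Step 5: ant0:(1,1)->N->(0,1) | ant1:(1,3)->N->(0,3) | ant2:(0,1)->S->(1,1)
  grid max=5 at (0,1)
Step 6: ant0:(0,1)->S->(1,1) | ant1:(0,3)->S->(1,3) | ant2:(1,1)->N->(0,1)
  grid max=6 at (0,1)
Final grid:
  0 6 0 0
  0 5 0 1
  0 0 0 0
  0 0 0 0
Max pheromone 6 at (0,1)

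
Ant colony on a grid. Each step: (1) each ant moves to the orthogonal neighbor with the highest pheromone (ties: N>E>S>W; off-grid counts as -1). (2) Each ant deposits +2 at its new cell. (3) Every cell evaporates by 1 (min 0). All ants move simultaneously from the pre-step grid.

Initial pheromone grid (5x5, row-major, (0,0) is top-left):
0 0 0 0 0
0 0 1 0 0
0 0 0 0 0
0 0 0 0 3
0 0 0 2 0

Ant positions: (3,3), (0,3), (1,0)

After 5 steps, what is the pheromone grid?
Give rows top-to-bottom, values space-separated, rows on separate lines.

After step 1: ants at (3,4),(0,4),(0,0)
  1 0 0 0 1
  0 0 0 0 0
  0 0 0 0 0
  0 0 0 0 4
  0 0 0 1 0
After step 2: ants at (2,4),(1,4),(0,1)
  0 1 0 0 0
  0 0 0 0 1
  0 0 0 0 1
  0 0 0 0 3
  0 0 0 0 0
After step 3: ants at (3,4),(2,4),(0,2)
  0 0 1 0 0
  0 0 0 0 0
  0 0 0 0 2
  0 0 0 0 4
  0 0 0 0 0
After step 4: ants at (2,4),(3,4),(0,3)
  0 0 0 1 0
  0 0 0 0 0
  0 0 0 0 3
  0 0 0 0 5
  0 0 0 0 0
After step 5: ants at (3,4),(2,4),(0,4)
  0 0 0 0 1
  0 0 0 0 0
  0 0 0 0 4
  0 0 0 0 6
  0 0 0 0 0

0 0 0 0 1
0 0 0 0 0
0 0 0 0 4
0 0 0 0 6
0 0 0 0 0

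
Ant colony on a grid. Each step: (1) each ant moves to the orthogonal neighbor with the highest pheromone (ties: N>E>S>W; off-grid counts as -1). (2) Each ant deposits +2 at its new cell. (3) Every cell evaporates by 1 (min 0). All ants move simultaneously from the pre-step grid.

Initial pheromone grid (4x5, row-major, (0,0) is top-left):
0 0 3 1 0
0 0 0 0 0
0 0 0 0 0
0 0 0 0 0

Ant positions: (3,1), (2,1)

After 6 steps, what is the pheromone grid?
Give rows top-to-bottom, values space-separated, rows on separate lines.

After step 1: ants at (2,1),(1,1)
  0 0 2 0 0
  0 1 0 0 0
  0 1 0 0 0
  0 0 0 0 0
After step 2: ants at (1,1),(2,1)
  0 0 1 0 0
  0 2 0 0 0
  0 2 0 0 0
  0 0 0 0 0
After step 3: ants at (2,1),(1,1)
  0 0 0 0 0
  0 3 0 0 0
  0 3 0 0 0
  0 0 0 0 0
After step 4: ants at (1,1),(2,1)
  0 0 0 0 0
  0 4 0 0 0
  0 4 0 0 0
  0 0 0 0 0
After step 5: ants at (2,1),(1,1)
  0 0 0 0 0
  0 5 0 0 0
  0 5 0 0 0
  0 0 0 0 0
After step 6: ants at (1,1),(2,1)
  0 0 0 0 0
  0 6 0 0 0
  0 6 0 0 0
  0 0 0 0 0

0 0 0 0 0
0 6 0 0 0
0 6 0 0 0
0 0 0 0 0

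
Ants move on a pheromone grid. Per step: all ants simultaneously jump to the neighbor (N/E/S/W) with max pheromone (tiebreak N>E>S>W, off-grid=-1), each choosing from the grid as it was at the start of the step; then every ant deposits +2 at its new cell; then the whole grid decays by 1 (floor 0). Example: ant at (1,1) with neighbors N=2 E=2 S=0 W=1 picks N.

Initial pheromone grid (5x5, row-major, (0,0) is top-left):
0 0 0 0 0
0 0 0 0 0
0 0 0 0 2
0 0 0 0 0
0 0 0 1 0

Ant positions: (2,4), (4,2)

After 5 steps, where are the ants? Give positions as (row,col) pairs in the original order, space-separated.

Step 1: ant0:(2,4)->N->(1,4) | ant1:(4,2)->E->(4,3)
  grid max=2 at (4,3)
Step 2: ant0:(1,4)->S->(2,4) | ant1:(4,3)->N->(3,3)
  grid max=2 at (2,4)
Step 3: ant0:(2,4)->N->(1,4) | ant1:(3,3)->S->(4,3)
  grid max=2 at (4,3)
Step 4: ant0:(1,4)->S->(2,4) | ant1:(4,3)->N->(3,3)
  grid max=2 at (2,4)
Step 5: ant0:(2,4)->N->(1,4) | ant1:(3,3)->S->(4,3)
  grid max=2 at (4,3)

(1,4) (4,3)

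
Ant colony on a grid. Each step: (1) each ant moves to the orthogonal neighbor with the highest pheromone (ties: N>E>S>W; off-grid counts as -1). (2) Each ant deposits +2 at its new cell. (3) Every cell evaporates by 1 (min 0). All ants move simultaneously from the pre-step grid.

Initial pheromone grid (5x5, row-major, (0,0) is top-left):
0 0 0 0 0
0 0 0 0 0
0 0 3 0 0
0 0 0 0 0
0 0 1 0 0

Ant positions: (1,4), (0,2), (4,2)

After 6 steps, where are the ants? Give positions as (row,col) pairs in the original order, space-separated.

Step 1: ant0:(1,4)->N->(0,4) | ant1:(0,2)->E->(0,3) | ant2:(4,2)->N->(3,2)
  grid max=2 at (2,2)
Step 2: ant0:(0,4)->W->(0,3) | ant1:(0,3)->E->(0,4) | ant2:(3,2)->N->(2,2)
  grid max=3 at (2,2)
Step 3: ant0:(0,3)->E->(0,4) | ant1:(0,4)->W->(0,3) | ant2:(2,2)->N->(1,2)
  grid max=3 at (0,3)
Step 4: ant0:(0,4)->W->(0,3) | ant1:(0,3)->E->(0,4) | ant2:(1,2)->S->(2,2)
  grid max=4 at (0,3)
Step 5: ant0:(0,3)->E->(0,4) | ant1:(0,4)->W->(0,3) | ant2:(2,2)->N->(1,2)
  grid max=5 at (0,3)
Step 6: ant0:(0,4)->W->(0,3) | ant1:(0,3)->E->(0,4) | ant2:(1,2)->S->(2,2)
  grid max=6 at (0,3)

(0,3) (0,4) (2,2)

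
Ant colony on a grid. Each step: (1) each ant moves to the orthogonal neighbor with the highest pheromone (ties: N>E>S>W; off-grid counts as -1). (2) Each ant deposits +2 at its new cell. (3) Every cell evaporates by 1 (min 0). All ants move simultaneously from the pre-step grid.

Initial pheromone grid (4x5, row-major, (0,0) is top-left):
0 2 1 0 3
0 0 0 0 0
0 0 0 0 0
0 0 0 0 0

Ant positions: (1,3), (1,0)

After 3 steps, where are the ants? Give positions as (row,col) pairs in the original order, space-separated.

Step 1: ant0:(1,3)->N->(0,3) | ant1:(1,0)->N->(0,0)
  grid max=2 at (0,4)
Step 2: ant0:(0,3)->E->(0,4) | ant1:(0,0)->E->(0,1)
  grid max=3 at (0,4)
Step 3: ant0:(0,4)->S->(1,4) | ant1:(0,1)->E->(0,2)
  grid max=2 at (0,4)

(1,4) (0,2)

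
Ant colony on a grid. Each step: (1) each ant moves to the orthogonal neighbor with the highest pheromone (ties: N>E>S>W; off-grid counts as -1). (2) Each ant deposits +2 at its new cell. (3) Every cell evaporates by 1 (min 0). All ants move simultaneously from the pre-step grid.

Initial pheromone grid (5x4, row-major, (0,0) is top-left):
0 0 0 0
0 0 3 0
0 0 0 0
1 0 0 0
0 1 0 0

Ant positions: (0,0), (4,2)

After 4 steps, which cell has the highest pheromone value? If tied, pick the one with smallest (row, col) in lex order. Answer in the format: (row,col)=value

Step 1: ant0:(0,0)->E->(0,1) | ant1:(4,2)->W->(4,1)
  grid max=2 at (1,2)
Step 2: ant0:(0,1)->E->(0,2) | ant1:(4,1)->N->(3,1)
  grid max=1 at (0,2)
Step 3: ant0:(0,2)->S->(1,2) | ant1:(3,1)->S->(4,1)
  grid max=2 at (1,2)
Step 4: ant0:(1,2)->N->(0,2) | ant1:(4,1)->N->(3,1)
  grid max=1 at (0,2)
Final grid:
  0 0 1 0
  0 0 1 0
  0 0 0 0
  0 1 0 0
  0 1 0 0
Max pheromone 1 at (0,2)

Answer: (0,2)=1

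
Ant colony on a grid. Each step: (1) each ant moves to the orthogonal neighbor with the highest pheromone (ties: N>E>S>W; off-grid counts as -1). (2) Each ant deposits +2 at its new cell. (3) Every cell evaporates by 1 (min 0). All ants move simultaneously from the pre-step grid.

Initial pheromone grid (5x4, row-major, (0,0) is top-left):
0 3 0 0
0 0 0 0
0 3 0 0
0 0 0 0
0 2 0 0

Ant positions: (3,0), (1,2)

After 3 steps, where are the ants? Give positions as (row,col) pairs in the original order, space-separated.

Step 1: ant0:(3,0)->N->(2,0) | ant1:(1,2)->N->(0,2)
  grid max=2 at (0,1)
Step 2: ant0:(2,0)->E->(2,1) | ant1:(0,2)->W->(0,1)
  grid max=3 at (0,1)
Step 3: ant0:(2,1)->N->(1,1) | ant1:(0,1)->E->(0,2)
  grid max=2 at (0,1)

(1,1) (0,2)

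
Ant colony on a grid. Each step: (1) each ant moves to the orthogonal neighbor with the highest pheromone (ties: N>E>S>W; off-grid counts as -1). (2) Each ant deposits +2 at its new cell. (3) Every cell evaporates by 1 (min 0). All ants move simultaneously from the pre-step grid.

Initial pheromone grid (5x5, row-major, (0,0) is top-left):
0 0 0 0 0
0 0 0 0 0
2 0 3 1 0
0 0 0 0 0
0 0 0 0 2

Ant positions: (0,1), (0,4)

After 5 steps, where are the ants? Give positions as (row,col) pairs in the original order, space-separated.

Step 1: ant0:(0,1)->E->(0,2) | ant1:(0,4)->S->(1,4)
  grid max=2 at (2,2)
Step 2: ant0:(0,2)->E->(0,3) | ant1:(1,4)->N->(0,4)
  grid max=1 at (0,3)
Step 3: ant0:(0,3)->E->(0,4) | ant1:(0,4)->W->(0,3)
  grid max=2 at (0,3)
Step 4: ant0:(0,4)->W->(0,3) | ant1:(0,3)->E->(0,4)
  grid max=3 at (0,3)
Step 5: ant0:(0,3)->E->(0,4) | ant1:(0,4)->W->(0,3)
  grid max=4 at (0,3)

(0,4) (0,3)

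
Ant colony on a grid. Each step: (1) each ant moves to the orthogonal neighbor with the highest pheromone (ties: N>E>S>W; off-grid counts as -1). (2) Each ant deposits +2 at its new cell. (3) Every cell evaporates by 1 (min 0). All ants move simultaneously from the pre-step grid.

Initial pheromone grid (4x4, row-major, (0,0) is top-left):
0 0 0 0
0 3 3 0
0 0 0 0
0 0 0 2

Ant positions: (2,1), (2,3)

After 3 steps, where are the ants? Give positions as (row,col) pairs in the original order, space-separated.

Step 1: ant0:(2,1)->N->(1,1) | ant1:(2,3)->S->(3,3)
  grid max=4 at (1,1)
Step 2: ant0:(1,1)->E->(1,2) | ant1:(3,3)->N->(2,3)
  grid max=3 at (1,1)
Step 3: ant0:(1,2)->W->(1,1) | ant1:(2,3)->S->(3,3)
  grid max=4 at (1,1)

(1,1) (3,3)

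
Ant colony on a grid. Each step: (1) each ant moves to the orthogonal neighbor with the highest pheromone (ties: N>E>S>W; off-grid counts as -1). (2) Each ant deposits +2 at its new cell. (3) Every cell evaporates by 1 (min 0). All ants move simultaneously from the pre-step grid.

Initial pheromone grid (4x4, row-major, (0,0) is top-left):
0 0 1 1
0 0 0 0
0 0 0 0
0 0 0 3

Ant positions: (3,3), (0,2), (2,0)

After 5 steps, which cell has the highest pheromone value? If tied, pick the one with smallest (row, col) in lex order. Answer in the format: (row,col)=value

Answer: (0,3)=4

Derivation:
Step 1: ant0:(3,3)->N->(2,3) | ant1:(0,2)->E->(0,3) | ant2:(2,0)->N->(1,0)
  grid max=2 at (0,3)
Step 2: ant0:(2,3)->S->(3,3) | ant1:(0,3)->S->(1,3) | ant2:(1,0)->N->(0,0)
  grid max=3 at (3,3)
Step 3: ant0:(3,3)->N->(2,3) | ant1:(1,3)->N->(0,3) | ant2:(0,0)->E->(0,1)
  grid max=2 at (0,3)
Step 4: ant0:(2,3)->S->(3,3) | ant1:(0,3)->S->(1,3) | ant2:(0,1)->E->(0,2)
  grid max=3 at (3,3)
Step 5: ant0:(3,3)->N->(2,3) | ant1:(1,3)->N->(0,3) | ant2:(0,2)->E->(0,3)
  grid max=4 at (0,3)
Final grid:
  0 0 0 4
  0 0 0 0
  0 0 0 1
  0 0 0 2
Max pheromone 4 at (0,3)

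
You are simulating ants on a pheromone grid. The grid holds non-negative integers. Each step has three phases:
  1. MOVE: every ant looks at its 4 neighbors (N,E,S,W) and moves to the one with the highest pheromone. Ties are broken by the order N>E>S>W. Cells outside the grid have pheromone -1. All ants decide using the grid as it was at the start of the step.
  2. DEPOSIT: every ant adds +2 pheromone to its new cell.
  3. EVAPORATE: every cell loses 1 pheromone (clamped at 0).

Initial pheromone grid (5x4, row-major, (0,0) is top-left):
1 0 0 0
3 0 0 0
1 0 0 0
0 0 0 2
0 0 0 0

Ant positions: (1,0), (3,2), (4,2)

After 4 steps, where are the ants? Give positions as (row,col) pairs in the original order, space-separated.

Step 1: ant0:(1,0)->N->(0,0) | ant1:(3,2)->E->(3,3) | ant2:(4,2)->N->(3,2)
  grid max=3 at (3,3)
Step 2: ant0:(0,0)->S->(1,0) | ant1:(3,3)->W->(3,2) | ant2:(3,2)->E->(3,3)
  grid max=4 at (3,3)
Step 3: ant0:(1,0)->N->(0,0) | ant1:(3,2)->E->(3,3) | ant2:(3,3)->W->(3,2)
  grid max=5 at (3,3)
Step 4: ant0:(0,0)->S->(1,0) | ant1:(3,3)->W->(3,2) | ant2:(3,2)->E->(3,3)
  grid max=6 at (3,3)

(1,0) (3,2) (3,3)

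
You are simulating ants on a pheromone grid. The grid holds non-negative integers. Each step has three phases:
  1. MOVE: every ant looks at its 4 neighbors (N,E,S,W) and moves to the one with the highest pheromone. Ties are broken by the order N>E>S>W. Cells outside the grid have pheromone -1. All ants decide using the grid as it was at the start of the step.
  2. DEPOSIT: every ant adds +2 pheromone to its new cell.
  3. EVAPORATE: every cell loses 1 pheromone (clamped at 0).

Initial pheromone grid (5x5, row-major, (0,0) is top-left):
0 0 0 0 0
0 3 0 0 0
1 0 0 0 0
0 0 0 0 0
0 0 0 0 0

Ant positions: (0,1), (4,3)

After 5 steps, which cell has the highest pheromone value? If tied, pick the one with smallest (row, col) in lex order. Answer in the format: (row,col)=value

Step 1: ant0:(0,1)->S->(1,1) | ant1:(4,3)->N->(3,3)
  grid max=4 at (1,1)
Step 2: ant0:(1,1)->N->(0,1) | ant1:(3,3)->N->(2,3)
  grid max=3 at (1,1)
Step 3: ant0:(0,1)->S->(1,1) | ant1:(2,3)->N->(1,3)
  grid max=4 at (1,1)
Step 4: ant0:(1,1)->N->(0,1) | ant1:(1,3)->N->(0,3)
  grid max=3 at (1,1)
Step 5: ant0:(0,1)->S->(1,1) | ant1:(0,3)->E->(0,4)
  grid max=4 at (1,1)
Final grid:
  0 0 0 0 1
  0 4 0 0 0
  0 0 0 0 0
  0 0 0 0 0
  0 0 0 0 0
Max pheromone 4 at (1,1)

Answer: (1,1)=4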